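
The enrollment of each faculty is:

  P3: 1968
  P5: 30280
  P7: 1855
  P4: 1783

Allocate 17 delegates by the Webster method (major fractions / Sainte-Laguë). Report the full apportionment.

P3=1, P5=14, P7=1, P4=1

Standard divisor 35886/17 ≈ 2110.941; standard quotas: P3 0.932, P5 14.344, P7 0.879, P4 0.845.
Rounding to the nearest integer gives P3 1, P5 14, P7 1, P4 1 — total 17, matching the house size, so no adjustment is needed.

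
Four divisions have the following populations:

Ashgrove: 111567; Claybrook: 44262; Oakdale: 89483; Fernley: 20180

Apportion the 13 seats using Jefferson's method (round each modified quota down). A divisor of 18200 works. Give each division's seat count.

With modified divisor 18200: modified quotas Ashgrove 6.130, Claybrook 2.432, Oakdale 4.917, Fernley 1.109.
Rounding down: Ashgrove 6, Claybrook 2, Oakdale 4, Fernley 1 (total 13).

Ashgrove=6, Claybrook=2, Oakdale=4, Fernley=1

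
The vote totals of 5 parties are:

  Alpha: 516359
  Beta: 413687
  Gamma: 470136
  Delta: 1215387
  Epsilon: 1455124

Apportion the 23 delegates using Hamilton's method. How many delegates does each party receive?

Alpha: 3, Beta: 2, Gamma: 3, Delta: 7, Epsilon: 8

The standard divisor is 4070693/23 ≈ 176986.652.
Standard quotas: Alpha 2.9175, Beta 2.3374, Gamma 2.6563, Delta 6.8671, Epsilon 8.2217.
Lower quotas: Alpha 2, Beta 2, Gamma 2, Delta 6, Epsilon 8 (sum 20, leaving 3 seats).
Remainders in descending order: Alpha 0.9175, Delta 0.8671, Gamma 0.6563, Beta 0.3374, Epsilon 0.2217.
Largest remainders: Alpha, Delta, Gamma receive the extra seats.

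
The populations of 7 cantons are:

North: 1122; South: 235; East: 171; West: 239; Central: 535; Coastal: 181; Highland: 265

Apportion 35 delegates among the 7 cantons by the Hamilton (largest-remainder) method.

The standard divisor is 2748/35 ≈ 78.514.
Standard quotas: North 14.290, South 2.993, East 2.178, West 3.044, Central 6.814, Coastal 2.305, Highland 3.375.
Lower quotas: North 14, South 2, East 2, West 3, Central 6, Coastal 2, Highland 3 (sum 32, leaving 3 seats).
Remainders in descending order: South 0.993, Central 0.814, Highland 0.375, Coastal 0.305, North 0.290, East 0.178, West 0.044.
Largest remainders: South, Central, Highland receive the extra seats.

North 14; South 3; East 2; West 3; Central 7; Coastal 2; Highland 4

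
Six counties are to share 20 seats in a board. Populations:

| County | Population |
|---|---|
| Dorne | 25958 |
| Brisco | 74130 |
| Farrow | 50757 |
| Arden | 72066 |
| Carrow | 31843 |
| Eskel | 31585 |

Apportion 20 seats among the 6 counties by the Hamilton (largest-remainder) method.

Dorne 2; Brisco 5; Farrow 4; Arden 5; Carrow 2; Eskel 2

The standard divisor is 286339/20 ≈ 14316.95.
Standard quotas: Dorne 1.8131, Brisco 5.1778, Farrow 3.5452, Arden 5.0336, Carrow 2.2241, Eskel 2.2061.
Lower quotas: Dorne 1, Brisco 5, Farrow 3, Arden 5, Carrow 2, Eskel 2 (sum 18, leaving 2 seats).
Remainders in descending order: Dorne 0.8131, Farrow 0.5452, Carrow 0.2241, Eskel 0.2061, Brisco 0.1778, Arden 0.0336.
The surplus seats go to Dorne, Farrow.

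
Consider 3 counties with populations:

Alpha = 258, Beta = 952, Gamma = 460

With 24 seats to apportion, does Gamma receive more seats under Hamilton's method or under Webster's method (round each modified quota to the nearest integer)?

Webster

Hamilton: Alpha 4, Beta 14, Gamma 6.
Webster: Alpha 4, Beta 13, Gamma 7.
Gamma gets 6 under Hamilton and 7 under Webster.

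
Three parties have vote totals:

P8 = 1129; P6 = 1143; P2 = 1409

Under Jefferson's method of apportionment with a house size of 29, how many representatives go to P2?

11

Standard divisor 3681/29 ≈ 126.931; standard quotas: P8 8.895, P6 9.005, P2 11.101.
Rounding down gives 8, 9, 11 = 28 seats, so the divisor must be adjusted.
With modified divisor 120: modified quotas P8 9.408, P6 9.525, P2 11.742.
Rounding down: P8 9, P6 9, P2 11 (total 29).
P2 receives 11.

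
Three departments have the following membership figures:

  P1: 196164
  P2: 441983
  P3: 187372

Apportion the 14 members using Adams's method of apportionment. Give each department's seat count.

Standard divisor 825519/14 ≈ 58965.643; standard quotas: P1 3.327, P2 7.496, P3 3.178.
Rounding up gives 4, 8, 4 = 16 seats, so the divisor must be adjusted.
With modified divisor 64300: modified quotas P1 3.051, P2 6.874, P3 2.914.
Rounding up: P1 4, P2 7, P3 3 (total 14).

P1: 4, P2: 7, P3: 3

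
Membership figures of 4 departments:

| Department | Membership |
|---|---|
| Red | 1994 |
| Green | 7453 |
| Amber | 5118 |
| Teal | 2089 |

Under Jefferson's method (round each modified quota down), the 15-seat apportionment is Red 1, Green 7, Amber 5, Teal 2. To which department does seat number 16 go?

Red

Priority for the next seat is population ÷ (current seats + 1).
Priorities: Red 997.000, Green 931.625, Amber 853.000, Teal 696.333.
Highest priority: Red.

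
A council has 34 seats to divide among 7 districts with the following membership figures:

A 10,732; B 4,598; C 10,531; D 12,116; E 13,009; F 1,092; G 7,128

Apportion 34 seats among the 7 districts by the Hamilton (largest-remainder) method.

A=6, B=3, C=6, D=7, E=7, F=1, G=4

The standard divisor is 59206/34 ≈ 1741.353.
Standard quotas: A 6.1630, B 2.6405, C 6.0476, D 6.9578, E 7.4706, F 0.6271, G 4.0934.
Lower quotas: A 6, B 2, C 6, D 6, E 7, F 0, G 4 (sum 31, leaving 3 seats).
Remainders in descending order: D 0.9578, B 0.6405, F 0.6271, E 0.4706, A 0.1630, G 0.0934, C 0.0476.
Largest remainders: D, B, F receive the extra seats.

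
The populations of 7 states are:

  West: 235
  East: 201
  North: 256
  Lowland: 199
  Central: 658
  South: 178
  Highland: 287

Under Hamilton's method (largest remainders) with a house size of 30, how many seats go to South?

3

The standard divisor is 2014/30 ≈ 67.133.
Standard quotas: West 3.500, East 2.994, North 3.813, Lowland 2.964, Central 9.801, South 2.651, Highland 4.275.
Lower quotas: West 3, East 2, North 3, Lowland 2, Central 9, South 2, Highland 4 (sum 25, leaving 5 seats).
Remainders in descending order: East 0.994, Lowland 0.964, North 0.813, Central 0.801, South 0.651, West 0.500, Highland 0.275.
The surplus seats go to East, Lowland, North, Central, South.
South receives 3.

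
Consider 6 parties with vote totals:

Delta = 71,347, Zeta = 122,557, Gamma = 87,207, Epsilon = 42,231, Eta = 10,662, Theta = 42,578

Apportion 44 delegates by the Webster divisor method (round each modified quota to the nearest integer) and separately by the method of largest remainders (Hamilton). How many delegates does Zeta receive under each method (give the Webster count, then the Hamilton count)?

Webster: Delta 8, Zeta 15, Gamma 10, Epsilon 5, Eta 1, Theta 5.
Hamilton: Delta 9, Zeta 14, Gamma 10, Epsilon 5, Eta 1, Theta 5.
Zeta gets 15 under Webster and 14 under Hamilton.

15 and 14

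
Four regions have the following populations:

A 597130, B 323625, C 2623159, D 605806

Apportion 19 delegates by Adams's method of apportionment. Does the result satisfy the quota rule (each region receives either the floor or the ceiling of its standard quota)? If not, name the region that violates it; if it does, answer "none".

C

Standard quotas: A 2.734, B 1.482, C 12.010, D 2.774.
Adams allocation: A 3, B 2, C 11, D 3.
C has quota 12.010 (lower 12, upper 13) but receives 11 — outside the quota interval.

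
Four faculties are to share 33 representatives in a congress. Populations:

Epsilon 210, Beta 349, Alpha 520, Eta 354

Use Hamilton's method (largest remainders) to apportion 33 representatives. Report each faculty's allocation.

Total 1433; standard divisor 1433/33 ≈ 43.424.
Standard quotas: Epsilon 4.836, Beta 8.037, Alpha 11.975, Eta 8.152.
Lower quotas: Epsilon 4, Beta 8, Alpha 11, Eta 8 (sum 31, leaving 2 seats).
Remainders in descending order: Alpha 0.975, Epsilon 0.836, Eta 0.152, Beta 0.037.
Largest remainders: Alpha, Epsilon receive the extra seats.

Epsilon 5, Beta 8, Alpha 12, Eta 8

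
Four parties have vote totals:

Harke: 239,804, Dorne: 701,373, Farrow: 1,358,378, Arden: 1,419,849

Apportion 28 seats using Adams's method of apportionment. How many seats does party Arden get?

Standard divisor 3719404/28 ≈ 132835.857; standard quotas: Harke 1.805, Dorne 5.280, Farrow 10.226, Arden 10.689.
Rounding up gives 2, 6, 11, 11 = 30 seats, so the divisor must be adjusted.
With modified divisor 141100: modified quotas Harke 1.700, Dorne 4.971, Farrow 9.627, Arden 10.063.
Rounding up: Harke 2, Dorne 5, Farrow 10, Arden 11 (total 28).
Arden receives 11.

11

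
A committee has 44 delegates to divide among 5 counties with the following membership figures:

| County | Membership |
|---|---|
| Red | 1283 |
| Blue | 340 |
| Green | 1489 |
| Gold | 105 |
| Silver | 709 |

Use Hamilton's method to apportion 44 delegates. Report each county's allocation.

Red=14; Blue=4; Green=17; Gold=1; Silver=8

Standard divisor: 3926 ÷ 44 ≈ 89.227.
Standard quotas: Red 14.379, Blue 3.810, Green 16.688, Gold 1.177, Silver 7.946.
Lower quotas: Red 14, Blue 3, Green 16, Gold 1, Silver 7 (sum 41, leaving 3 seats).
Remainders in descending order: Silver 0.946, Blue 0.810, Green 0.688, Red 0.379, Gold 0.177.
Largest remainders: Silver, Blue, Green receive the extra seats.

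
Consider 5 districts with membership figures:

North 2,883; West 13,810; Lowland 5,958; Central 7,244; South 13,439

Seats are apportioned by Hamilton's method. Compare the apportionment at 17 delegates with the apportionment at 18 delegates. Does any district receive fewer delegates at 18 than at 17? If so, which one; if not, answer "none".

At 17 seats: North 1, West 6, Lowland 2, Central 3, South 5.
At 18 seats: North 1, West 6, Lowland 2, Central 3, South 6.
No district's allocation decreased.

none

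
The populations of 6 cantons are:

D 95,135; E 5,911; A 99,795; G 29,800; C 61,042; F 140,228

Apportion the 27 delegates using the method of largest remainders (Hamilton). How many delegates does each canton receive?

Standard divisor: 431911 ÷ 27 ≈ 15996.704.
Standard quotas: D 5.9472, E 0.3695, A 6.2385, G 1.8629, C 3.8159, F 8.7661.
Lower quotas: D 5, E 0, A 6, G 1, C 3, F 8 (sum 23, leaving 4 seats).
Remainders in descending order: D 0.9472, G 0.8629, C 0.8159, F 0.7661, E 0.3695, A 0.2385.
The surplus seats go to D, G, C, F.

D 6; E 0; A 6; G 2; C 4; F 9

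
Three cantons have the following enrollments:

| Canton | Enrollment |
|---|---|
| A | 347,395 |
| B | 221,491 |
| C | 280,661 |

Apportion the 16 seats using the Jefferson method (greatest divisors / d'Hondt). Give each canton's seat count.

Standard divisor 849547/16 ≈ 53096.688; standard quotas: A 6.543, B 4.171, C 5.286.
Rounding down gives 6, 4, 5 = 15 seats, so the divisor must be adjusted.
With modified divisor 48200: modified quotas A 7.207, B 4.595, C 5.823.
Rounding down: A 7, B 4, C 5 (total 16).

A: 7; B: 4; C: 5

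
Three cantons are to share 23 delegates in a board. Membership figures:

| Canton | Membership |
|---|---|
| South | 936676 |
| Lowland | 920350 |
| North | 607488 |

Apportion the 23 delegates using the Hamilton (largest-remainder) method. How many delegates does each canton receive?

South 9, Lowland 8, North 6

The standard divisor is 2464514/23 ≈ 107152.783.
Standard quotas: South 8.7415, Lowland 8.5891, North 5.6694.
Lower quotas: South 8, Lowland 8, North 5 (sum 21, leaving 2 seats).
Remainders in descending order: South 0.7415, North 0.6694, Lowland 0.5891.
Largest remainders: South, North receive the extra seats.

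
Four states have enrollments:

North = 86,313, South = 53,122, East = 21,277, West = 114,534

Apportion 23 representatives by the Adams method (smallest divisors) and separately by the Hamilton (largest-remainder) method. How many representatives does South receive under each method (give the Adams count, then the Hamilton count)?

5 and 4

Adams: North 7, South 5, East 2, West 9.
Hamilton: North 7, South 4, East 2, West 10.
South gets 5 under Adams and 4 under Hamilton.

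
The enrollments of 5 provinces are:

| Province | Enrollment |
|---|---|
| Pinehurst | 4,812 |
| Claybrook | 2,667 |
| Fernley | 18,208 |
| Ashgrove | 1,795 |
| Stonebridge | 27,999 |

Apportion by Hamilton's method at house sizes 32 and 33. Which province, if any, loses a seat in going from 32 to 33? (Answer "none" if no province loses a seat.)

At 32 seats: Pinehurst 3, Claybrook 2, Fernley 10, Ashgrove 1, Stonebridge 16.
At 33 seats: Pinehurst 3, Claybrook 1, Fernley 11, Ashgrove 1, Stonebridge 17.
Claybrook drops from 2 to 1.

Claybrook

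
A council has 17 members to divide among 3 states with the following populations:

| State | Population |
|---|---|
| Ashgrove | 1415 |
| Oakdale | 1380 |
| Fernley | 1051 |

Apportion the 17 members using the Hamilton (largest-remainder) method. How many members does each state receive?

Total 3846; standard divisor 3846/17 ≈ 226.235.
Standard quotas: Ashgrove 6.255, Oakdale 6.100, Fernley 4.646.
Lower quotas: Ashgrove 6, Oakdale 6, Fernley 4 (sum 16, leaving 1 seat).
Remainders in descending order: Fernley 0.646, Ashgrove 0.255, Oakdale 0.100.
The surplus seat goes to Fernley.

Ashgrove 6, Oakdale 6, Fernley 5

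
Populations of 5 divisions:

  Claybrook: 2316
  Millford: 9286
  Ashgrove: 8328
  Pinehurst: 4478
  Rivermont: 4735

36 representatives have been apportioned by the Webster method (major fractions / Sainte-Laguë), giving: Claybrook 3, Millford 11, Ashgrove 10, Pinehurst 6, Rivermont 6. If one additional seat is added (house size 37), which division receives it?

Priority for the next seat is population ÷ (current seats + 0.5).
Priorities: Claybrook 661.714, Millford 807.478, Ashgrove 793.143, Pinehurst 688.923, Rivermont 728.462.
Highest priority: Millford.

Millford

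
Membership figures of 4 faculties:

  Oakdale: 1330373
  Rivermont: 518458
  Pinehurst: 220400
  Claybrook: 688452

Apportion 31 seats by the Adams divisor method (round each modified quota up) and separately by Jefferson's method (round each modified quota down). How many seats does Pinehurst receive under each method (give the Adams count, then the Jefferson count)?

Adams: Oakdale 14, Rivermont 6, Pinehurst 3, Claybrook 8.
Jefferson: Oakdale 15, Rivermont 6, Pinehurst 2, Claybrook 8.
Pinehurst gets 3 under Adams and 2 under Jefferson.

3 and 2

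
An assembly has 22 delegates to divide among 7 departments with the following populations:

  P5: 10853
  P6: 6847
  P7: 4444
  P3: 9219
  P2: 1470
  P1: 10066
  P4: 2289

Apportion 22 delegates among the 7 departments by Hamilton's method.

Total 45188; standard divisor 45188/22 = 2054.
Standard quotas: P5 5.2838, P6 3.3335, P7 2.1636, P3 4.4883, P2 0.7157, P1 4.9007, P4 1.1144.
Lower quotas: P5 5, P6 3, P7 2, P3 4, P2 0, P1 4, P4 1 (sum 19, leaving 3 seats).
Remainders in descending order: P1 0.9007, P2 0.7157, P3 0.4883, P6 0.3335, P5 0.2838, P7 0.1636, P4 0.1144.
The surplus seats go to P1, P2, P3.

P5=5; P6=3; P7=2; P3=5; P2=1; P1=5; P4=1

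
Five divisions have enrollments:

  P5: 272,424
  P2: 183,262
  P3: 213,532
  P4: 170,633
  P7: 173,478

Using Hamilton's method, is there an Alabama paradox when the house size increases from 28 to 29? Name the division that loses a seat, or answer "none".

At 28 seats: P5 7, P2 5, P3 6, P4 5, P7 5.
At 29 seats: P5 8, P2 5, P3 6, P4 5, P7 5.
No division's allocation decreased.

none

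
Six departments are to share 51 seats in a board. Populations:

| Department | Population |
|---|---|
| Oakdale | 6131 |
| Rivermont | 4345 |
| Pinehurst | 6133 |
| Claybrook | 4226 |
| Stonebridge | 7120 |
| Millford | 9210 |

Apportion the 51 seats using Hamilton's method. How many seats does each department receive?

Oakdale=8; Rivermont=6; Pinehurst=8; Claybrook=6; Stonebridge=10; Millford=13

The standard divisor is 37165/51 ≈ 728.725.
Standard quotas: Oakdale 8.4133, Rivermont 5.9625, Pinehurst 8.4161, Claybrook 5.7992, Stonebridge 9.7705, Millford 12.6385.
Lower quotas: Oakdale 8, Rivermont 5, Pinehurst 8, Claybrook 5, Stonebridge 9, Millford 12 (sum 47, leaving 4 seats).
Remainders in descending order: Rivermont 0.9625, Claybrook 0.7992, Stonebridge 0.7705, Millford 0.6385, Pinehurst 0.4161, Oakdale 0.4133.
Largest remainders: Rivermont, Claybrook, Stonebridge, Millford receive the extra seats.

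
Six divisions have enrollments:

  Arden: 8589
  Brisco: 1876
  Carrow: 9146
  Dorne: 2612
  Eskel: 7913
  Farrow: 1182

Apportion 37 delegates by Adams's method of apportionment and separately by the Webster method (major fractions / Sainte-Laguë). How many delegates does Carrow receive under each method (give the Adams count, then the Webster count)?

Adams: Arden 10, Brisco 3, Carrow 10, Dorne 3, Eskel 9, Farrow 2.
Webster: Arden 10, Brisco 2, Carrow 11, Dorne 3, Eskel 10, Farrow 1.
Carrow gets 10 under Adams and 11 under Webster.

10 and 11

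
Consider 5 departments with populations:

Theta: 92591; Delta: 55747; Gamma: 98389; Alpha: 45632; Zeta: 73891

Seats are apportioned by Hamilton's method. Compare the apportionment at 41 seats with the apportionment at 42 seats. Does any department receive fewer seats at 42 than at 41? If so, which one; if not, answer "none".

At 41 seats: Theta 11, Delta 6, Gamma 11, Alpha 5, Zeta 8.
At 42 seats: Theta 11, Delta 6, Gamma 11, Alpha 5, Zeta 9.
No department's allocation decreased.

none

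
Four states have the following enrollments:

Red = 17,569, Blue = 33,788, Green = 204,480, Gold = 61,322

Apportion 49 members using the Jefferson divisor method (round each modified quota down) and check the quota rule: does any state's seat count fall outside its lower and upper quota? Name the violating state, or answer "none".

Green

Standard quotas: Red 2.714, Blue 5.220, Green 31.591, Gold 9.474.
Jefferson allocation: Red 2, Blue 5, Green 33, Gold 9.
Green has quota 31.591 (lower 31, upper 32) but receives 33 — outside the quota interval.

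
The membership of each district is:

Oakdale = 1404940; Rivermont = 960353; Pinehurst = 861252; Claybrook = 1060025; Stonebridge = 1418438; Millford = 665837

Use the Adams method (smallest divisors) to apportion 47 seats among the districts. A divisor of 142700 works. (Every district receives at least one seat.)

Oakdale=10, Rivermont=7, Pinehurst=7, Claybrook=8, Stonebridge=10, Millford=5

With modified divisor 142700: modified quotas Oakdale 9.845, Rivermont 6.730, Pinehurst 6.035, Claybrook 7.428, Stonebridge 9.940, Millford 4.666.
Rounding up: Oakdale 10, Rivermont 7, Pinehurst 7, Claybrook 8, Stonebridge 10, Millford 5 (total 47).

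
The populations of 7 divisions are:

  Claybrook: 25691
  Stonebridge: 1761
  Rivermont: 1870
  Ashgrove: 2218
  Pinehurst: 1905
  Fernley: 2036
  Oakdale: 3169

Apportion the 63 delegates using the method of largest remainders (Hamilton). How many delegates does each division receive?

Standard divisor: 38650 ÷ 63 ≈ 613.492.
Standard quotas: Claybrook 41.8767, Stonebridge 2.8705, Rivermont 3.0481, Ashgrove 3.6154, Pinehurst 3.1052, Fernley 3.3187, Oakdale 5.1655.
Lower quotas: Claybrook 41, Stonebridge 2, Rivermont 3, Ashgrove 3, Pinehurst 3, Fernley 3, Oakdale 5 (sum 60, leaving 3 seats).
Remainders in descending order: Claybrook 0.8767, Stonebridge 0.8705, Ashgrove 0.6154, Fernley 0.3187, Oakdale 0.1655, Pinehurst 0.1052, Rivermont 0.0481.
Largest remainders: Claybrook, Stonebridge, Ashgrove receive the extra seats.

Claybrook 42, Stonebridge 3, Rivermont 3, Ashgrove 4, Pinehurst 3, Fernley 3, Oakdale 5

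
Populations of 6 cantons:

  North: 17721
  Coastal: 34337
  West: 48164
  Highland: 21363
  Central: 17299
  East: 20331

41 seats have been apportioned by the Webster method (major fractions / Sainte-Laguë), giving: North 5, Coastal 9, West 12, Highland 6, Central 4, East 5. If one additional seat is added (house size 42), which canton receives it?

Priority for the next seat is population ÷ (current seats + 0.5).
Priorities: North 3222.000, Coastal 3614.421, West 3853.120, Highland 3286.615, Central 3844.222, East 3696.545.
Highest priority: West.

West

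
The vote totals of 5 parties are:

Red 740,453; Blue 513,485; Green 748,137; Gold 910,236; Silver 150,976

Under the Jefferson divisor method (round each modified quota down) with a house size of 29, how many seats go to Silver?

Standard divisor 3063287/29 ≈ 105630.586; standard quotas: Red 7.010, Blue 4.861, Green 7.083, Gold 8.617, Silver 1.429.
Rounding down gives 7, 4, 7, 8, 1 = 27 seats, so the divisor must be adjusted.
With modified divisor 97300: modified quotas Red 7.610, Blue 5.277, Green 7.689, Gold 9.355, Silver 1.552.
Rounding down: Red 7, Blue 5, Green 7, Gold 9, Silver 1 (total 29).
Silver receives 1.

1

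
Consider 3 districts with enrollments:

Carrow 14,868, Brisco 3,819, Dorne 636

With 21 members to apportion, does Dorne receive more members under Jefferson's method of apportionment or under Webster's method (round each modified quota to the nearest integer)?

Webster

Jefferson: Carrow 17, Brisco 4, Dorne 0.
Webster: Carrow 16, Brisco 4, Dorne 1.
Dorne gets 0 under Jefferson and 1 under Webster.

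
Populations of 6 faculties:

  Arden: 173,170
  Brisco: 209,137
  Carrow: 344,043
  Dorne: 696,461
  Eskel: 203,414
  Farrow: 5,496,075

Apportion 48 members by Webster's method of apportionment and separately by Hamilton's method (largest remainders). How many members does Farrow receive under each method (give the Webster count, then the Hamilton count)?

38 and 37

Webster: Arden 1, Brisco 1, Carrow 2, Dorne 5, Eskel 1, Farrow 38.
Hamilton: Arden 1, Brisco 2, Carrow 2, Dorne 5, Eskel 1, Farrow 37.
Farrow gets 38 under Webster and 37 under Hamilton.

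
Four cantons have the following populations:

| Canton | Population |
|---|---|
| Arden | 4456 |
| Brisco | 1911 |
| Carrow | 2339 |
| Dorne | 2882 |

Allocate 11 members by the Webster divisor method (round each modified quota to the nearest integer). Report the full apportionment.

Standard divisor 11588/11 ≈ 1053.455; standard quotas: Arden 4.230, Brisco 1.814, Carrow 2.220, Dorne 2.736.
Rounding to the nearest integer gives Arden 4, Brisco 2, Carrow 2, Dorne 3 — total 11, matching the house size, so no adjustment is needed.

Arden 4; Brisco 2; Carrow 2; Dorne 3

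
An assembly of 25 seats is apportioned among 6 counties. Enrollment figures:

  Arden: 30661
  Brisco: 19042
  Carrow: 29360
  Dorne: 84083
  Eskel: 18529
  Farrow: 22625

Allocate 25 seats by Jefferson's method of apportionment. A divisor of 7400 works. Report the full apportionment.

Arden=4, Brisco=2, Carrow=3, Dorne=11, Eskel=2, Farrow=3

With modified divisor 7400: modified quotas Arden 4.143, Brisco 2.573, Carrow 3.968, Dorne 11.363, Eskel 2.504, Farrow 3.057.
Rounding down: Arden 4, Brisco 2, Carrow 3, Dorne 11, Eskel 2, Farrow 3 (total 25).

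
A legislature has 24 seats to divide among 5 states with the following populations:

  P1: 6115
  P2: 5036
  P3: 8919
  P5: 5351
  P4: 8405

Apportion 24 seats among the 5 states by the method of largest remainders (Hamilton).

The standard divisor is 33826/24 ≈ 1409.417.
Standard quotas: P1 4.3387, P2 3.5731, P3 6.3281, P5 3.7966, P4 5.9635.
Lower quotas: P1 4, P2 3, P3 6, P5 3, P4 5 (sum 21, leaving 3 seats).
Remainders in descending order: P4 0.9635, P5 0.7966, P2 0.5731, P1 0.3387, P3 0.3281.
Largest remainders: P4, P5, P2 receive the extra seats.

P1: 4, P2: 4, P3: 6, P5: 4, P4: 6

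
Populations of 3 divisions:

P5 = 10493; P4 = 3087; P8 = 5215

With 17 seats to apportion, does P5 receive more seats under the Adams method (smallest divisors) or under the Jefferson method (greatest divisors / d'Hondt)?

Adams: P5 9, P4 3, P8 5.
Jefferson: P5 10, P4 2, P8 5.
P5 gets 9 under Adams and 10 under Jefferson.

Jefferson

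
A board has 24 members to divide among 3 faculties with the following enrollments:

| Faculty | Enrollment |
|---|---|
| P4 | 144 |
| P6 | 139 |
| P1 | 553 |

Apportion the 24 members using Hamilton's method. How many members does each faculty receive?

P4 4, P6 4, P1 16

The standard divisor is 836/24 ≈ 34.833.
Standard quotas: P4 4.134, P6 3.990, P1 15.876.
Lower quotas: P4 4, P6 3, P1 15 (sum 22, leaving 2 seats).
Remainders in descending order: P6 0.990, P1 0.876, P4 0.134.
Largest remainders: P6, P1 receive the extra seats.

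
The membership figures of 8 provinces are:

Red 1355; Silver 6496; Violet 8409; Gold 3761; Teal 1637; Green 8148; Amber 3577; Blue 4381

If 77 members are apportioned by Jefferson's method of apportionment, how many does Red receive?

2

Standard divisor 37764/77 ≈ 490.442; standard quotas: Red 2.763, Silver 13.245, Violet 17.146, Gold 7.669, Teal 3.338, Green 16.614, Amber 7.293, Blue 8.933.
Rounding down gives 2, 13, 17, 7, 3, 16, 7, 8 = 73 seats, so the divisor must be adjusted.
With modified divisor 466: modified quotas Red 2.908, Silver 13.940, Violet 18.045, Gold 8.071, Teal 3.513, Green 17.485, Amber 7.676, Blue 9.401.
Rounding down: Red 2, Silver 13, Violet 18, Gold 8, Teal 3, Green 17, Amber 7, Blue 9 (total 77).
Red receives 2.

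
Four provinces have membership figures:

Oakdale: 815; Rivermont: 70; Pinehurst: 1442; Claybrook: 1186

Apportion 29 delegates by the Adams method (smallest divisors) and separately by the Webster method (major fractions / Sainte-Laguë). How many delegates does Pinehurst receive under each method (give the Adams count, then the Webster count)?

11 and 12

Adams: Oakdale 7, Rivermont 1, Pinehurst 11, Claybrook 10.
Webster: Oakdale 7, Rivermont 1, Pinehurst 12, Claybrook 9.
Pinehurst gets 11 under Adams and 12 under Webster.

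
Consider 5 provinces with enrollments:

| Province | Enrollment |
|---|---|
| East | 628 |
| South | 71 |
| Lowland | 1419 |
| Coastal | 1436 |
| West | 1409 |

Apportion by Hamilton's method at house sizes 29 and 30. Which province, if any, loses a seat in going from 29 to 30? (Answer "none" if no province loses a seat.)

South

At 29 seats: East 4, South 1, Lowland 8, Coastal 8, West 8.
At 30 seats: East 4, South 0, Lowland 9, Coastal 9, West 8.
South drops from 1 to 0.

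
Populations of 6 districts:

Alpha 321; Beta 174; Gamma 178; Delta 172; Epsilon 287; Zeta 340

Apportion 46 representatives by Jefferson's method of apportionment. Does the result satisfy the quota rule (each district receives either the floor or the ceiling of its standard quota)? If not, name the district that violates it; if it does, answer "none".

none

Standard quotas: Alpha 10.031, Beta 5.438, Gamma 5.562, Delta 5.375, Epsilon 8.969, Zeta 10.625.
Jefferson allocation: Alpha 10, Beta 5, Gamma 6, Delta 5, Epsilon 9, Zeta 11.
Every allocation lies between the lower and upper quota.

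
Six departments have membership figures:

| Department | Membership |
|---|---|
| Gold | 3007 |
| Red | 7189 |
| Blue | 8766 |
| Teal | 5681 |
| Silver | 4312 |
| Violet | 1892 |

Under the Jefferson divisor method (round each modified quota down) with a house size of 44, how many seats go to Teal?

Standard divisor 30847/44 ≈ 701.068; standard quotas: Gold 4.289, Red 10.254, Blue 12.504, Teal 8.103, Silver 6.151, Violet 2.699.
Rounding down gives 4, 10, 12, 8, 6, 2 = 42 seats, so the divisor must be adjusted.
With modified divisor 640: modified quotas Gold 4.698, Red 11.233, Blue 13.697, Teal 8.877, Silver 6.737, Violet 2.956.
Rounding down: Gold 4, Red 11, Blue 13, Teal 8, Silver 6, Violet 2 (total 44).
Teal receives 8.

8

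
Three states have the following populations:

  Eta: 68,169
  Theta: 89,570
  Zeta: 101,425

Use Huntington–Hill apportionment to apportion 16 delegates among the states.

With divisor 16002: modified quotas Eta 4.260, Theta 5.597, Zeta 6.338.
Geometric-mean thresholds: Eta √(4·5)=4.472, Theta √(5·6)=5.477, Zeta √(6·7)=6.481.
Each quota rounded against its threshold gives Eta 4, Theta 6, Zeta 6 (total 16).

Eta 4, Theta 6, Zeta 6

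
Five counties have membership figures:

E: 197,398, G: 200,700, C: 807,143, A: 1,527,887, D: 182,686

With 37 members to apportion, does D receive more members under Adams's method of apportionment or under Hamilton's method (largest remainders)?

Adams: E 3, G 3, C 10, A 18, D 3.
Hamilton: E 3, G 3, C 10, A 19, D 2.
D gets 3 under Adams and 2 under Hamilton.

Adams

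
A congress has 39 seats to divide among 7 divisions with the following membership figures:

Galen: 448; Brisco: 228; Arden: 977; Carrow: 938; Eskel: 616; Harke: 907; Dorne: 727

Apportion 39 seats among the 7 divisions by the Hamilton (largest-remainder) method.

Galen=4, Brisco=2, Arden=8, Carrow=7, Eskel=5, Harke=7, Dorne=6

Total 4841; standard divisor 4841/39 ≈ 124.128.
Standard quotas: Galen 3.609, Brisco 1.837, Arden 7.871, Carrow 7.557, Eskel 4.963, Harke 7.307, Dorne 5.857.
Lower quotas: Galen 3, Brisco 1, Arden 7, Carrow 7, Eskel 4, Harke 7, Dorne 5 (sum 34, leaving 5 seats).
Remainders in descending order: Eskel 0.963, Arden 0.871, Dorne 0.857, Brisco 0.837, Galen 0.609, Carrow 0.557, Harke 0.307.
Largest remainders: Eskel, Arden, Dorne, Brisco, Galen receive the extra seats.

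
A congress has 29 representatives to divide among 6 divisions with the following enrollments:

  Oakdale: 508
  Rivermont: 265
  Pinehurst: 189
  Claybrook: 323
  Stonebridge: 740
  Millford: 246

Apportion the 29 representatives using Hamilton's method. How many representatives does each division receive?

Oakdale=7, Rivermont=3, Pinehurst=2, Claybrook=4, Stonebridge=10, Millford=3

Total 2271; standard divisor 2271/29 ≈ 78.31.
Standard quotas: Oakdale 6.487, Rivermont 3.384, Pinehurst 2.413, Claybrook 4.125, Stonebridge 9.450, Millford 3.141.
Lower quotas: Oakdale 6, Rivermont 3, Pinehurst 2, Claybrook 4, Stonebridge 9, Millford 3 (sum 27, leaving 2 seats).
Remainders in descending order: Oakdale 0.487, Stonebridge 0.450, Pinehurst 0.413, Rivermont 0.384, Millford 0.141, Claybrook 0.125.
Largest remainders: Oakdale, Stonebridge receive the extra seats.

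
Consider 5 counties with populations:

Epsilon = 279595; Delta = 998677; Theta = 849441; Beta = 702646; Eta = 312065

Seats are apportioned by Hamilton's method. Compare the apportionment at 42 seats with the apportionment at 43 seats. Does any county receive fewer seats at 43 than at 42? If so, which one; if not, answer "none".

Beta

At 42 seats: Epsilon 4, Delta 13, Theta 11, Beta 10, Eta 4.
At 43 seats: Epsilon 4, Delta 14, Theta 12, Beta 9, Eta 4.
Beta drops from 10 to 9.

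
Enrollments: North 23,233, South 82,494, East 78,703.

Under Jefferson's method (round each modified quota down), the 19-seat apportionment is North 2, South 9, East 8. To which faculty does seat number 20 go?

Priority for the next seat is population ÷ (current seats + 1).
Priorities: North 7744.333, South 8249.400, East 8744.778.
Highest priority: East.

East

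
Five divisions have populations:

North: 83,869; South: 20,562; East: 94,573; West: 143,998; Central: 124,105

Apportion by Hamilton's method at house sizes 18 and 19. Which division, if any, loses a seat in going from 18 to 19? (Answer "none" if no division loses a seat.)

none

At 18 seats: North 3, South 1, East 4, West 5, Central 5.
At 19 seats: North 3, South 1, East 4, West 6, Central 5.
No division's allocation decreased.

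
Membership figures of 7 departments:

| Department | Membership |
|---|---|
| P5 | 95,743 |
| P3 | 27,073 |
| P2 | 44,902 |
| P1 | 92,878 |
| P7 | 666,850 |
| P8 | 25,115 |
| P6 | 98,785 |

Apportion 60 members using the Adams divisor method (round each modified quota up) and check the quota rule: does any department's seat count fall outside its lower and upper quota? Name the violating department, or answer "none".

Standard quotas: P5 5.464, P3 1.545, P2 2.563, P1 5.301, P7 38.057, P8 1.433, P6 5.638.
Adams allocation: P5 6, P3 2, P2 3, P1 5, P7 36, P8 2, P6 6.
P7 has quota 38.057 (lower 38, upper 39) but receives 36 — outside the quota interval.

P7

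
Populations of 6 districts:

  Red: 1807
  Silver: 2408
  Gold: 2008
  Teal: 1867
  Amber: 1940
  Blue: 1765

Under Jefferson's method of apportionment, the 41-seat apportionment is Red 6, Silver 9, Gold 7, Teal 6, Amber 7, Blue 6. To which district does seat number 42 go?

Priority for the next seat is population ÷ (current seats + 1).
Priorities: Red 258.143, Silver 240.800, Gold 251.000, Teal 266.714, Amber 242.500, Blue 252.143.
Highest priority: Teal.

Teal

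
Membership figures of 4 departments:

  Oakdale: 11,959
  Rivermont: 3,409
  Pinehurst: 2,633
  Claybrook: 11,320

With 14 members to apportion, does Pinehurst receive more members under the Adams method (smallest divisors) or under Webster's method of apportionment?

Adams: Oakdale 5, Rivermont 2, Pinehurst 2, Claybrook 5.
Webster: Oakdale 6, Rivermont 2, Pinehurst 1, Claybrook 5.
Pinehurst gets 2 under Adams and 1 under Webster.

Adams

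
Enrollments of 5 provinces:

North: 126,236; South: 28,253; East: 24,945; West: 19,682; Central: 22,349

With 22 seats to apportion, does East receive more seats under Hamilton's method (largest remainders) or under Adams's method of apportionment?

Adams

Hamilton: North 13, South 3, East 2, West 2, Central 2.
Adams: North 12, South 3, East 3, West 2, Central 2.
East gets 2 under Hamilton and 3 under Adams.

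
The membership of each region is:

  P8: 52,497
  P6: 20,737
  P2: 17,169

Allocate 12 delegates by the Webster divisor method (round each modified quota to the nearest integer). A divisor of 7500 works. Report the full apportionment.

With modified divisor 7500: modified quotas P8 7.000, P6 2.765, P2 2.289.
Rounding to the nearest integer: P8 7, P6 3, P2 2 (total 12).

P8 7; P6 3; P2 2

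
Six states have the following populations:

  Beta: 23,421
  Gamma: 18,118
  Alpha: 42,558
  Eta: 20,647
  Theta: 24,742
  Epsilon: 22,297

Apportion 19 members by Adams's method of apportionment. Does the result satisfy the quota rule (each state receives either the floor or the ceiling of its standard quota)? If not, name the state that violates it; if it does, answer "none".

none

Standard quotas: Beta 2.932, Gamma 2.268, Alpha 5.327, Eta 2.585, Theta 3.097, Epsilon 2.791.
Adams allocation: Beta 3, Gamma 2, Alpha 5, Eta 3, Theta 3, Epsilon 3.
Every allocation lies between the lower and upper quota.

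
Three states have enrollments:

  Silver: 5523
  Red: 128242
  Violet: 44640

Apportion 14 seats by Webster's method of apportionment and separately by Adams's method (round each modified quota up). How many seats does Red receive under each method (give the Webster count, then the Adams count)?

Webster: Silver 0, Red 10, Violet 4.
Adams: Silver 1, Red 9, Violet 4.
Red gets 10 under Webster and 9 under Adams.

10 and 9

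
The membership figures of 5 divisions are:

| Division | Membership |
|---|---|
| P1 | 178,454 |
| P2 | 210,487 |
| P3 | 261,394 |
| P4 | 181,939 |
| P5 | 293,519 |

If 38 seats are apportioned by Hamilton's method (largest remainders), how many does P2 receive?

Standard divisor: 1125793 ÷ 38 ≈ 29626.132.
Standard quotas: P1 6.0235, P2 7.1048, P3 8.8231, P4 6.1412, P5 9.9074.
Lower quotas: P1 6, P2 7, P3 8, P4 6, P5 9 (sum 36, leaving 2 seats).
Remainders in descending order: P5 0.9074, P3 0.8231, P4 0.1412, P2 0.1048, P1 0.0235.
The surplus seats go to P5, P3.
P2 receives 7.

7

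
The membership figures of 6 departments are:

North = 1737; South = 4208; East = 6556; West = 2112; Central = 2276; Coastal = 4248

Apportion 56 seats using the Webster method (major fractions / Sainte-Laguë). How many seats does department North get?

5

Standard divisor 21137/56 ≈ 377.446; standard quotas: North 4.602, South 11.149, East 17.369, West 5.595, Central 6.030, Coastal 11.255.
Rounding to the nearest integer gives North 5, South 11, East 17, West 6, Central 6, Coastal 11 — total 56, matching the house size, so no adjustment is needed.
North receives 5.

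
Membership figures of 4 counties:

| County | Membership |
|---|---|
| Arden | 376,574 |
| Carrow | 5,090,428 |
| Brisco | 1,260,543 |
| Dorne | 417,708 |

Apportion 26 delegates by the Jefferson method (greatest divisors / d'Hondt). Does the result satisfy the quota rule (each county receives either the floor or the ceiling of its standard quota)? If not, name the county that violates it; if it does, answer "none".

Carrow

Standard quotas: Arden 1.370, Carrow 18.523, Brisco 4.587, Dorne 1.520.
Jefferson allocation: Arden 1, Carrow 20, Brisco 4, Dorne 1.
Carrow has quota 18.523 (lower 18, upper 19) but receives 20 — outside the quota interval.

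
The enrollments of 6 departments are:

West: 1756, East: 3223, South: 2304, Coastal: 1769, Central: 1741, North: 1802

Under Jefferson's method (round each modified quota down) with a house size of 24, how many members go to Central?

Standard divisor 12595/24 ≈ 524.792; standard quotas: West 3.346, East 6.141, South 4.390, Coastal 3.371, Central 3.318, North 3.434.
Rounding down gives 3, 6, 4, 3, 3, 3 = 22 seats, so the divisor must be adjusted.
With modified divisor 455: modified quotas West 3.859, East 7.084, South 5.064, Coastal 3.888, Central 3.826, North 3.960.
Rounding down: West 3, East 7, South 5, Coastal 3, Central 3, North 3 (total 24).
Central receives 3.

3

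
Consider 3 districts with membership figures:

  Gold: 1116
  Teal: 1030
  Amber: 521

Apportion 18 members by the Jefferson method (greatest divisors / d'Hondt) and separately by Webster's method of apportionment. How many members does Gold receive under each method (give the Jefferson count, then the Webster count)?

Jefferson: Gold 8, Teal 7, Amber 3.
Webster: Gold 7, Teal 7, Amber 4.
Gold gets 8 under Jefferson and 7 under Webster.

8 and 7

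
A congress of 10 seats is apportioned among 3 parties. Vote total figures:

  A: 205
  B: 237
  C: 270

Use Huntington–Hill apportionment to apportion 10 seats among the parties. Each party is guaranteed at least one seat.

With divisor 73: modified quotas A 2.808, B 3.247, C 3.699.
Geometric-mean thresholds: A √(2·3)=2.449, B √(3·4)=3.464, C √(3·4)=3.464.
Each quota rounded against its threshold gives A 3, B 3, C 4 (total 10).

A: 3; B: 3; C: 4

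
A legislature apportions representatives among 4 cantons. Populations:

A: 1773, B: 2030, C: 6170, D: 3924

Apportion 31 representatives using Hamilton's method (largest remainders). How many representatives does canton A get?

4

The standard divisor is 13897/31 ≈ 448.29.
Standard quotas: A 3.9550, B 4.5283, C 13.7634, D 8.7533.
Lower quotas: A 3, B 4, C 13, D 8 (sum 28, leaving 3 seats).
Remainders in descending order: A 0.9550, C 0.7634, D 0.7533, B 0.5283.
The surplus seats go to A, C, D.
A receives 4.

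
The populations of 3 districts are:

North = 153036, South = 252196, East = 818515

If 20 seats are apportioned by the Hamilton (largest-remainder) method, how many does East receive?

13

Total 1223747; standard divisor 1223747/20 ≈ 61187.35.
Standard quotas: North 2.5011, South 4.1217, East 13.3772.
Lower quotas: North 2, South 4, East 13 (sum 19, leaving 1 seat).
Remainders in descending order: North 0.5011, East 0.3772, South 0.1217.
Largest remainder: North receives the extra seat.
East receives 13.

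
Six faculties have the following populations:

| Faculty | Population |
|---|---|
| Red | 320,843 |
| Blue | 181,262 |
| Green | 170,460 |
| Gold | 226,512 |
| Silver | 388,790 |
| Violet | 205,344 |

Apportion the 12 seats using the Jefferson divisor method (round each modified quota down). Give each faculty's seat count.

Red: 3, Blue: 1, Green: 1, Gold: 2, Silver: 3, Violet: 2

Standard divisor 1493211/12 ≈ 124434.25; standard quotas: Red 2.578, Blue 1.457, Green 1.370, Gold 1.820, Silver 3.124, Violet 1.650.
Rounding down gives 2, 1, 1, 1, 3, 1 = 9 seats, so the divisor must be adjusted.
With modified divisor 99900: modified quotas Red 3.212, Blue 1.814, Green 1.706, Gold 2.267, Silver 3.892, Violet 2.055.
Rounding down: Red 3, Blue 1, Green 1, Gold 2, Silver 3, Violet 2 (total 12).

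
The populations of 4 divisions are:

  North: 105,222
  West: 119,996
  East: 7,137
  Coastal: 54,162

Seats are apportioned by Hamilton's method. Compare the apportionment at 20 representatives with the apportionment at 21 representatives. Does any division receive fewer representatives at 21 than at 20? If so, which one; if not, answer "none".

At 20 seats: North 7, West 8, East 1, Coastal 4.
At 21 seats: North 8, West 9, East 0, Coastal 4.
East drops from 1 to 0.

East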